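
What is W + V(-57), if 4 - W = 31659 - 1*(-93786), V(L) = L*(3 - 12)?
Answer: -124928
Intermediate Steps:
V(L) = -9*L (V(L) = L*(-9) = -9*L)
W = -125441 (W = 4 - (31659 - 1*(-93786)) = 4 - (31659 + 93786) = 4 - 1*125445 = 4 - 125445 = -125441)
W + V(-57) = -125441 - 9*(-57) = -125441 + 513 = -124928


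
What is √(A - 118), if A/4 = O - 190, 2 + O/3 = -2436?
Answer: I*√30134 ≈ 173.59*I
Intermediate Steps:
O = -7314 (O = -6 + 3*(-2436) = -6 - 7308 = -7314)
A = -30016 (A = 4*(-7314 - 190) = 4*(-7504) = -30016)
√(A - 118) = √(-30016 - 118) = √(-30134) = I*√30134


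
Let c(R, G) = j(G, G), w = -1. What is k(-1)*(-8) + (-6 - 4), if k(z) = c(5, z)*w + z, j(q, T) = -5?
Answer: -42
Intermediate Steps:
c(R, G) = -5
k(z) = 5 + z (k(z) = -5*(-1) + z = 5 + z)
k(-1)*(-8) + (-6 - 4) = (5 - 1)*(-8) + (-6 - 4) = 4*(-8) - 10 = -32 - 10 = -42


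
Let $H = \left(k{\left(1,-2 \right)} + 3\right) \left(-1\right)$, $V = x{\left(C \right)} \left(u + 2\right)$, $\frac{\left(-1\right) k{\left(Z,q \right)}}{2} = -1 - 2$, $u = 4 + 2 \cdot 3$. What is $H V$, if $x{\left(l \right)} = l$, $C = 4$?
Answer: $-432$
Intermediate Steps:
$u = 10$ ($u = 4 + 6 = 10$)
$k{\left(Z,q \right)} = 6$ ($k{\left(Z,q \right)} = - 2 \left(-1 - 2\right) = \left(-2\right) \left(-3\right) = 6$)
$V = 48$ ($V = 4 \left(10 + 2\right) = 4 \cdot 12 = 48$)
$H = -9$ ($H = \left(6 + 3\right) \left(-1\right) = 9 \left(-1\right) = -9$)
$H V = \left(-9\right) 48 = -432$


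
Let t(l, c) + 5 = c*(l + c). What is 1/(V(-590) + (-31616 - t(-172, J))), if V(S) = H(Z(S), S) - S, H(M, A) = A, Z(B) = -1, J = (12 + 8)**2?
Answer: -1/122811 ≈ -8.1426e-6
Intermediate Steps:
J = 400 (J = 20**2 = 400)
V(S) = 0 (V(S) = S - S = 0)
t(l, c) = -5 + c*(c + l) (t(l, c) = -5 + c*(l + c) = -5 + c*(c + l))
1/(V(-590) + (-31616 - t(-172, J))) = 1/(0 + (-31616 - (-5 + 400**2 + 400*(-172)))) = 1/(0 + (-31616 - (-5 + 160000 - 68800))) = 1/(0 + (-31616 - 1*91195)) = 1/(0 + (-31616 - 91195)) = 1/(0 - 122811) = 1/(-122811) = -1/122811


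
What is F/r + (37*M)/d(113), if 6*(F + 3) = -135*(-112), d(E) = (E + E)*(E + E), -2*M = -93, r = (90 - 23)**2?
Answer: 272563233/458560328 ≈ 0.59439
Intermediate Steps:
r = 4489 (r = 67**2 = 4489)
M = 93/2 (M = -1/2*(-93) = 93/2 ≈ 46.500)
d(E) = 4*E**2 (d(E) = (2*E)*(2*E) = 4*E**2)
F = 2517 (F = -3 + (-135*(-112))/6 = -3 + (1/6)*15120 = -3 + 2520 = 2517)
F/r + (37*M)/d(113) = 2517/4489 + (37*(93/2))/((4*113**2)) = 2517*(1/4489) + 3441/(2*((4*12769))) = 2517/4489 + (3441/2)/51076 = 2517/4489 + (3441/2)*(1/51076) = 2517/4489 + 3441/102152 = 272563233/458560328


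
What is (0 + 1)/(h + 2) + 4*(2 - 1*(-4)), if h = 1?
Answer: 73/3 ≈ 24.333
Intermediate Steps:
(0 + 1)/(h + 2) + 4*(2 - 1*(-4)) = (0 + 1)/(1 + 2) + 4*(2 - 1*(-4)) = 1/3 + 4*(2 + 4) = 1*(⅓) + 4*6 = ⅓ + 24 = 73/3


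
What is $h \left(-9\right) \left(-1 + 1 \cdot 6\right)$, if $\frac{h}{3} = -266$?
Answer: $35910$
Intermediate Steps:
$h = -798$ ($h = 3 \left(-266\right) = -798$)
$h \left(-9\right) \left(-1 + 1 \cdot 6\right) = \left(-798\right) \left(-9\right) \left(-1 + 1 \cdot 6\right) = 7182 \left(-1 + 6\right) = 7182 \cdot 5 = 35910$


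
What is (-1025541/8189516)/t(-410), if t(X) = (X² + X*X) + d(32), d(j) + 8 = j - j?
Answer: -341847/917749921024 ≈ -3.7248e-7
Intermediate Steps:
d(j) = -8 (d(j) = -8 + (j - j) = -8 + 0 = -8)
t(X) = -8 + 2*X² (t(X) = (X² + X*X) - 8 = (X² + X²) - 8 = 2*X² - 8 = -8 + 2*X²)
(-1025541/8189516)/t(-410) = (-1025541/8189516)/(-8 + 2*(-410)²) = (-1025541*1/8189516)/(-8 + 2*168100) = -1025541/(8189516*(-8 + 336200)) = -1025541/8189516/336192 = -1025541/8189516*1/336192 = -341847/917749921024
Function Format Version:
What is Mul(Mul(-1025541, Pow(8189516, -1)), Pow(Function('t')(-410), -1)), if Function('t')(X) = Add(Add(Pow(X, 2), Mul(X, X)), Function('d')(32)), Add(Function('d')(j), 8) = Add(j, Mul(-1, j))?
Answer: Rational(-341847, 917749921024) ≈ -3.7248e-7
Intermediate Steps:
Function('d')(j) = -8 (Function('d')(j) = Add(-8, Add(j, Mul(-1, j))) = Add(-8, 0) = -8)
Function('t')(X) = Add(-8, Mul(2, Pow(X, 2))) (Function('t')(X) = Add(Add(Pow(X, 2), Mul(X, X)), -8) = Add(Add(Pow(X, 2), Pow(X, 2)), -8) = Add(Mul(2, Pow(X, 2)), -8) = Add(-8, Mul(2, Pow(X, 2))))
Mul(Mul(-1025541, Pow(8189516, -1)), Pow(Function('t')(-410), -1)) = Mul(Mul(-1025541, Pow(8189516, -1)), Pow(Add(-8, Mul(2, Pow(-410, 2))), -1)) = Mul(Mul(-1025541, Rational(1, 8189516)), Pow(Add(-8, Mul(2, 168100)), -1)) = Mul(Rational(-1025541, 8189516), Pow(Add(-8, 336200), -1)) = Mul(Rational(-1025541, 8189516), Pow(336192, -1)) = Mul(Rational(-1025541, 8189516), Rational(1, 336192)) = Rational(-341847, 917749921024)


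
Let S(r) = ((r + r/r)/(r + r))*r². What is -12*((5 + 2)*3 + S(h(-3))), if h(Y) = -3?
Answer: -288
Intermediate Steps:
S(r) = r*(1 + r)/2 (S(r) = ((r + 1)/((2*r)))*r² = ((1 + r)*(1/(2*r)))*r² = ((1 + r)/(2*r))*r² = r*(1 + r)/2)
-12*((5 + 2)*3 + S(h(-3))) = -12*((5 + 2)*3 + (½)*(-3)*(1 - 3)) = -12*(7*3 + (½)*(-3)*(-2)) = -12*(21 + 3) = -12*24 = -288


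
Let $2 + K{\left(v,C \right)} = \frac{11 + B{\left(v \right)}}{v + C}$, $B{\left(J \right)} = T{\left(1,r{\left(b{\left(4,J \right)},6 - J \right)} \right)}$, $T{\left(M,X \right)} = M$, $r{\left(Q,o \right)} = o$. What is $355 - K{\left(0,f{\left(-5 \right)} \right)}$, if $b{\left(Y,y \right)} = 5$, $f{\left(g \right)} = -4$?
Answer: $360$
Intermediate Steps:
$B{\left(J \right)} = 1$
$K{\left(v,C \right)} = -2 + \frac{12}{C + v}$ ($K{\left(v,C \right)} = -2 + \frac{11 + 1}{v + C} = -2 + \frac{12}{C + v}$)
$355 - K{\left(0,f{\left(-5 \right)} \right)} = 355 - \frac{2 \left(6 - -4 - 0\right)}{-4 + 0} = 355 - \frac{2 \left(6 + 4 + 0\right)}{-4} = 355 - 2 \left(- \frac{1}{4}\right) 10 = 355 - -5 = 355 + 5 = 360$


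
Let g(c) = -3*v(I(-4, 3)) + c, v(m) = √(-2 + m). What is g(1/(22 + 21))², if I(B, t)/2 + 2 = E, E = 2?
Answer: (1 - 129*I*√2)²/1849 ≈ -17.999 - 0.19733*I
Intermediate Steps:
I(B, t) = 0 (I(B, t) = -4 + 2*2 = -4 + 4 = 0)
g(c) = c - 3*I*√2 (g(c) = -3*√(-2 + 0) + c = -3*I*√2 + c = c - 3*I*√2)
g(1/(22 + 21))² = (1/(22 + 21) - 3*I*√2)² = (1/43 - 3*I*√2)²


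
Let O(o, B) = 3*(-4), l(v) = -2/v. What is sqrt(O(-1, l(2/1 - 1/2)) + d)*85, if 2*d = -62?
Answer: 85*I*sqrt(43) ≈ 557.38*I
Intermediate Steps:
O(o, B) = -12
d = -31 (d = (1/2)*(-62) = -31)
sqrt(O(-1, l(2/1 - 1/2)) + d)*85 = sqrt(-12 - 31)*85 = sqrt(-43)*85 = (I*sqrt(43))*85 = 85*I*sqrt(43)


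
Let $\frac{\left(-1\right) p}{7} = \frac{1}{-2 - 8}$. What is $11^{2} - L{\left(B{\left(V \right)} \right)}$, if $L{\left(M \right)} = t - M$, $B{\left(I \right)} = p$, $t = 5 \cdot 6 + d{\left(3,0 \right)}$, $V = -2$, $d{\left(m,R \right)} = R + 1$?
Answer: $\frac{907}{10} \approx 90.7$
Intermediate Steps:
$d{\left(m,R \right)} = 1 + R$
$p = \frac{7}{10}$ ($p = - \frac{7}{-2 - 8} = - \frac{7}{-10} = \left(-7\right) \left(- \frac{1}{10}\right) = \frac{7}{10} \approx 0.7$)
$t = 31$ ($t = 5 \cdot 6 + \left(1 + 0\right) = 30 + 1 = 31$)
$B{\left(I \right)} = \frac{7}{10}$
$L{\left(M \right)} = 31 - M$
$11^{2} - L{\left(B{\left(V \right)} \right)} = 11^{2} - \left(31 - \frac{7}{10}\right) = 121 - \left(31 - \frac{7}{10}\right) = 121 - \frac{303}{10} = \frac{907}{10}$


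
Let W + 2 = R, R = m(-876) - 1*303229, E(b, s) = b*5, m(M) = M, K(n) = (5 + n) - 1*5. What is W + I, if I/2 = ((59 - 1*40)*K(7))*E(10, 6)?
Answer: -290807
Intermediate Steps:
K(n) = n (K(n) = (5 + n) - 5 = n)
E(b, s) = 5*b
R = -304105 (R = -876 - 1*303229 = -876 - 303229 = -304105)
W = -304107 (W = -2 - 304105 = -304107)
I = 13300 (I = 2*(((59 - 1*40)*7)*(5*10)) = 2*(((59 - 40)*7)*50) = 2*((19*7)*50) = 2*(133*50) = 2*6650 = 13300)
W + I = -304107 + 13300 = -290807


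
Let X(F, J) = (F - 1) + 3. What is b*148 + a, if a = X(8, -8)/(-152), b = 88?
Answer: 989819/76 ≈ 13024.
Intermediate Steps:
X(F, J) = 2 + F (X(F, J) = (-1 + F) + 3 = 2 + F)
a = -5/76 (a = (2 + 8)/(-152) = 10*(-1/152) = -5/76 ≈ -0.065789)
b*148 + a = 88*148 - 5/76 = 13024 - 5/76 = 989819/76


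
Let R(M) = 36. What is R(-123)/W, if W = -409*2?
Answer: -18/409 ≈ -0.044010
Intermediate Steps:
W = -818
R(-123)/W = 36/(-818) = 36*(-1/818) = -18/409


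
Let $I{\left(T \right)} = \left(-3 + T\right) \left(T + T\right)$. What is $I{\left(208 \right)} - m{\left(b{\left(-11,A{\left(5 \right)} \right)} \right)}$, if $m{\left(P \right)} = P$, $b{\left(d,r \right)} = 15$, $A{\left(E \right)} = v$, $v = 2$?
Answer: $85265$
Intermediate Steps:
$A{\left(E \right)} = 2$
$I{\left(T \right)} = 2 T \left(-3 + T\right)$ ($I{\left(T \right)} = \left(-3 + T\right) 2 T = 2 T \left(-3 + T\right)$)
$I{\left(208 \right)} - m{\left(b{\left(-11,A{\left(5 \right)} \right)} \right)} = 2 \cdot 208 \left(-3 + 208\right) - 15 = 2 \cdot 208 \cdot 205 - 15 = 85280 - 15 = 85265$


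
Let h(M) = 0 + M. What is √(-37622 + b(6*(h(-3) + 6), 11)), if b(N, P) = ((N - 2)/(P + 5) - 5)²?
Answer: I*√37606 ≈ 193.92*I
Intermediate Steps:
h(M) = M
b(N, P) = (-5 + (-2 + N)/(5 + P))² (b(N, P) = ((-2 + N)/(5 + P) - 5)² = (-5 + (-2 + N)/(5 + P))²)
√(-37622 + b(6*(h(-3) + 6), 11)) = √(-37622 + (27 - 6*(-3 + 6) + 5*11)²/(5 + 11)²) = √(-37622 + (27 - 6*3 + 55)²/16²) = √(-37622 + (27 - 1*18 + 55)²/256) = √(-37622 + (27 - 18 + 55)²/256) = √(-37622 + (1/256)*64²) = √(-37622 + (1/256)*4096) = √(-37622 + 16) = √(-37606) = I*√37606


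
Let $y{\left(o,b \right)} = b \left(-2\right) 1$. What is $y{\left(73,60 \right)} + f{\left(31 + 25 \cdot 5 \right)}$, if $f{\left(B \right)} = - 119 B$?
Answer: $-18684$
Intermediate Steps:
$y{\left(o,b \right)} = - 2 b$ ($y{\left(o,b \right)} = - 2 b 1 = - 2 b$)
$y{\left(73,60 \right)} + f{\left(31 + 25 \cdot 5 \right)} = \left(-2\right) 60 - 119 \left(31 + 25 \cdot 5\right) = -120 - 119 \left(31 + 125\right) = -120 - 18564 = -18684$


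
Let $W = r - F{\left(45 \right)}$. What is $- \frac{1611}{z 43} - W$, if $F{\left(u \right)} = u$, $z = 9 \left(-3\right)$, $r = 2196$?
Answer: $- \frac{277300}{129} \approx -2149.6$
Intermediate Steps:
$z = -27$
$W = 2151$ ($W = 2196 - 45 = 2151$)
$- \frac{1611}{z 43} - W = - \frac{1611}{\left(-27\right) 43} - 2151 = - \frac{1611}{-1161} - 2151 = \left(-1611\right) \left(- \frac{1}{1161}\right) - 2151 = \frac{179}{129} - 2151 = - \frac{277300}{129}$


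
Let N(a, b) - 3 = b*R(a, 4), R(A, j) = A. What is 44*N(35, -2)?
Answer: -2948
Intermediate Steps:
N(a, b) = 3 + a*b (N(a, b) = 3 + b*a = 3 + a*b)
44*N(35, -2) = 44*(3 + 35*(-2)) = 44*(3 - 70) = 44*(-67) = -2948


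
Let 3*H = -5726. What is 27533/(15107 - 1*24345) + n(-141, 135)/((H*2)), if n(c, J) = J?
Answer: -159524653/52896788 ≈ -3.0158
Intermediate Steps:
H = -5726/3 (H = (⅓)*(-5726) = -5726/3 ≈ -1908.7)
27533/(15107 - 1*24345) + n(-141, 135)/((H*2)) = 27533/(15107 - 1*24345) + 135/((-5726/3*2)) = 27533/(15107 - 24345) + 135/(-11452/3) = 27533/(-9238) + 135*(-3/11452) = 27533*(-1/9238) - 405/11452 = -27533/9238 - 405/11452 = -159524653/52896788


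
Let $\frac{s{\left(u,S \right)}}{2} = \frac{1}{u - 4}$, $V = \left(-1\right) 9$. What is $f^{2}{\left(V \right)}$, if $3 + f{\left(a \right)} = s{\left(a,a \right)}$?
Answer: $\frac{1681}{169} \approx 9.9467$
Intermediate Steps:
$V = -9$
$s{\left(u,S \right)} = \frac{2}{-4 + u}$ ($s{\left(u,S \right)} = \frac{2}{u - 4} = \frac{2}{-4 + u}$)
$f{\left(a \right)} = -3 + \frac{2}{-4 + a}$
$f^{2}{\left(V \right)} = \left(\frac{14 - -27}{-4 - 9}\right)^{2} = \left(\frac{14 + 27}{-13}\right)^{2} = \left(\left(- \frac{1}{13}\right) 41\right)^{2} = \left(- \frac{41}{13}\right)^{2} = \frac{1681}{169}$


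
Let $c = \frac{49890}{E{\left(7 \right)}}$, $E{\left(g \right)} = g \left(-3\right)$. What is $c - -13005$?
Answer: $\frac{74405}{7} \approx 10629.0$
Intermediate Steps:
$E{\left(g \right)} = - 3 g$
$c = - \frac{16630}{7}$ ($c = \frac{49890}{\left(-3\right) 7} = \frac{49890}{-21} = 49890 \left(- \frac{1}{21}\right) = - \frac{16630}{7} \approx -2375.7$)
$c - -13005 = - \frac{16630}{7} - -13005 = - \frac{16630}{7} + 13005 = \frac{74405}{7}$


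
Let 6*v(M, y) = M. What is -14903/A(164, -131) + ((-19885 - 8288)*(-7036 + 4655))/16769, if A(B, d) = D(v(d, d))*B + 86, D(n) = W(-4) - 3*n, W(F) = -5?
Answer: 671085860897/167824152 ≈ 3998.7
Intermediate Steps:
v(M, y) = M/6
D(n) = -5 - 3*n
A(B, d) = 86 + B*(-5 - d/2) (A(B, d) = (-5 - d/2)*B + 86 = B*(-5 - d/2) + 86 = 86 + B*(-5 - d/2))
-14903/A(164, -131) + ((-19885 - 8288)*(-7036 + 4655))/16769 = -14903/(86 - ½*164*(10 - 131)) + ((-19885 - 8288)*(-7036 + 4655))/16769 = -14903/(86 - ½*164*(-121)) - 28173*(-2381)*(1/16769) = -14903/(86 + 9922) + 67079913*(1/16769) = -14903/10008 + 67079913/16769 = 671085860897/167824152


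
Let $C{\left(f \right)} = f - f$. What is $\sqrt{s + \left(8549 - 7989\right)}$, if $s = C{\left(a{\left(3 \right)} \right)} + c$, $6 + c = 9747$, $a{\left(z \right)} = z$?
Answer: $\sqrt{10301} \approx 101.49$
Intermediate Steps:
$c = 9741$ ($c = -6 + 9747 = 9741$)
$C{\left(f \right)} = 0$
$s = 9741$ ($s = 0 + 9741 = 9741$)
$\sqrt{s + \left(8549 - 7989\right)} = \sqrt{9741 + \left(8549 - 7989\right)} = \sqrt{9741 + 560} = \sqrt{10301}$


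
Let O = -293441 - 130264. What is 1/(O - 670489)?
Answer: -1/1094194 ≈ -9.1391e-7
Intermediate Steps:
O = -423705
1/(O - 670489) = 1/(-423705 - 670489) = 1/(-1094194) = -1/1094194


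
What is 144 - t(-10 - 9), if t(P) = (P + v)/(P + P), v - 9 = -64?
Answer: 2699/19 ≈ 142.05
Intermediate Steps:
v = -55 (v = 9 - 64 = -55)
t(P) = (-55 + P)/(2*P) (t(P) = (P - 55)/(P + P) = (-55 + P)/((2*P)) = (-55 + P)*(1/(2*P)) = (-55 + P)/(2*P))
144 - t(-10 - 9) = 144 - (-55 + (-10 - 9))/(2*(-10 - 9)) = 144 - (-55 - 19)/(2*(-19)) = 144 - (-1)*(-74)/(2*19) = 144 - 1*37/19 = 144 - 37/19 = 2699/19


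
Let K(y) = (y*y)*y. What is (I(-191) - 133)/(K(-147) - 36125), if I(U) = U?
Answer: 81/803162 ≈ 0.00010085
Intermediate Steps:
K(y) = y³ (K(y) = y²*y = y³)
(I(-191) - 133)/(K(-147) - 36125) = (-191 - 133)/((-147)³ - 36125) = -324/(-3176523 - 36125) = -324/(-3212648) = -324*(-1/3212648) = 81/803162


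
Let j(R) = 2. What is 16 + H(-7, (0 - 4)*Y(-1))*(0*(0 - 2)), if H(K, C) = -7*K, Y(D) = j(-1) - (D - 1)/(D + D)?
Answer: 16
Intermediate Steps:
Y(D) = 2 - (-1 + D)/(2*D) (Y(D) = 2 - (D - 1)/(D + D) = 2 - (-1 + D)/(2*D))
16 + H(-7, (0 - 4)*Y(-1))*(0*(0 - 2)) = 16 + (-7*(-7))*(0*(0 - 2)) = 16 + 49*(0*(-2)) = 16 + 49*0 = 16 + 0 = 16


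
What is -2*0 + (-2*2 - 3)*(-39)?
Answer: 273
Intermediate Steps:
-2*0 + (-2*2 - 3)*(-39) = 0 + (-4 - 3)*(-39) = 0 - 7*(-39) = 0 + 273 = 273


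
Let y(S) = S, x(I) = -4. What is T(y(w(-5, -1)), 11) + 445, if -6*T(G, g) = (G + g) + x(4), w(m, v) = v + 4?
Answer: 1330/3 ≈ 443.33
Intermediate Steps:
w(m, v) = 4 + v
T(G, g) = ⅔ - G/6 - g/6 (T(G, g) = -((G + g) - 4)/6 = -(-4 + G + g)/6 = ⅔ - G/6 - g/6)
T(y(w(-5, -1)), 11) + 445 = (⅔ - (4 - 1)/6 - ⅙*11) + 445 = (⅔ - ⅙*3 - 11/6) + 445 = (⅔ - ½ - 11/6) + 445 = -5/3 + 445 = 1330/3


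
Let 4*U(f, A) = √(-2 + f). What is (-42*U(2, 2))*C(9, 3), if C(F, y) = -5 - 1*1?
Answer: 0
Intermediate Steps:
C(F, y) = -6 (C(F, y) = -5 - 1 = -6)
U(f, A) = √(-2 + f)/4
(-42*U(2, 2))*C(9, 3) = -21*√(-2 + 2)/2*(-6) = -21*√0/2*(-6) = -21*0/2*(-6) = -42*0*(-6) = 0*(-6) = 0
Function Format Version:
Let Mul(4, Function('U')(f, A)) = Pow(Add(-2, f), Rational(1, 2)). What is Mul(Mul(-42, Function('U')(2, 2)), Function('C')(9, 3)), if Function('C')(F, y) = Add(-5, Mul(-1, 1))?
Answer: 0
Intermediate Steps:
Function('C')(F, y) = -6 (Function('C')(F, y) = Add(-5, -1) = -6)
Function('U')(f, A) = Mul(Rational(1, 4), Pow(Add(-2, f), Rational(1, 2)))
Mul(Mul(-42, Function('U')(2, 2)), Function('C')(9, 3)) = Mul(Mul(-42, Mul(Rational(1, 4), Pow(Add(-2, 2), Rational(1, 2)))), -6) = Mul(Mul(-42, Mul(Rational(1, 4), Pow(0, Rational(1, 2)))), -6) = Mul(Mul(-42, Mul(Rational(1, 4), 0)), -6) = Mul(Mul(-42, 0), -6) = Mul(0, -6) = 0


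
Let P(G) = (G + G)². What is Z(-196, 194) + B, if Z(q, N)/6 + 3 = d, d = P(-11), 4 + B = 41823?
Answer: 44705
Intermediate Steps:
B = 41819 (B = -4 + 41823 = 41819)
P(G) = 4*G² (P(G) = (2*G)² = 4*G²)
d = 484 (d = 4*(-11)² = 4*121 = 484)
Z(q, N) = 2886 (Z(q, N) = -18 + 6*484 = -18 + 2904 = 2886)
Z(-196, 194) + B = 2886 + 41819 = 44705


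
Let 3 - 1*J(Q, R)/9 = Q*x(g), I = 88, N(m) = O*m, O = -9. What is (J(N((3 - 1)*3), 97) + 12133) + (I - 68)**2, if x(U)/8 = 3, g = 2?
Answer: 24224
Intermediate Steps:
x(U) = 24 (x(U) = 8*3 = 24)
N(m) = -9*m
J(Q, R) = 27 - 216*Q (J(Q, R) = 27 - 9*Q*24 = 27 - 216*Q)
(J(N((3 - 1)*3), 97) + 12133) + (I - 68)**2 = ((27 - (-1944)*(3 - 1)*3) + 12133) + (88 - 68)**2 = ((27 - (-1944)*2*3) + 12133) + 20**2 = ((27 - (-1944)*6) + 12133) + 400 = ((27 - 216*(-54)) + 12133) + 400 = ((27 + 11664) + 12133) + 400 = (11691 + 12133) + 400 = 23824 + 400 = 24224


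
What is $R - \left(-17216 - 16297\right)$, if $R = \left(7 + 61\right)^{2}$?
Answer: $38137$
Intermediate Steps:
$R = 4624$ ($R = 68^{2} = 4624$)
$R - \left(-17216 - 16297\right) = 4624 - \left(-17216 - 16297\right) = 4624 - -33513 = 4624 + 33513 = 38137$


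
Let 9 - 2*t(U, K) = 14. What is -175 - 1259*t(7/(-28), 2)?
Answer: 5945/2 ≈ 2972.5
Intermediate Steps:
t(U, K) = -5/2 (t(U, K) = 9/2 - 1/2*14 = 9/2 - 7 = -5/2)
-175 - 1259*t(7/(-28), 2) = -175 - 1259*(-5/2) = -175 + 6295/2 = 5945/2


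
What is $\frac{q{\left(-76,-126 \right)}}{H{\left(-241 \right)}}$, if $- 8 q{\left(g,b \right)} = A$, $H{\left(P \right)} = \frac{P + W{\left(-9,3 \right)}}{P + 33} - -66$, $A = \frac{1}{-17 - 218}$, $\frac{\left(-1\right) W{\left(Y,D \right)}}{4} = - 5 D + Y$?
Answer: $\frac{26}{3260155} \approx 7.9751 \cdot 10^{-6}$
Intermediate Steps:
$W{\left(Y,D \right)} = - 4 Y + 20 D$ ($W{\left(Y,D \right)} = - 4 \left(- 5 D + Y\right) = - 4 \left(Y - 5 D\right) = - 4 Y + 20 D$)
$A = - \frac{1}{235}$ ($A = \frac{1}{-235} = - \frac{1}{235} \approx -0.0042553$)
$H{\left(P \right)} = 66 + \frac{96 + P}{33 + P}$ ($H{\left(P \right)} = \frac{P + \left(\left(-4\right) \left(-9\right) + 20 \cdot 3\right)}{P + 33} - -66 = \frac{P + \left(36 + 60\right)}{33 + P} + 66 = \frac{P + 96}{33 + P} + 66 = \frac{96 + P}{33 + P} + 66 = 66 + \frac{96 + P}{33 + P}$)
$q{\left(g,b \right)} = \frac{1}{1880}$ ($q{\left(g,b \right)} = \left(- \frac{1}{8}\right) \left(- \frac{1}{235}\right) = \frac{1}{1880}$)
$\frac{q{\left(-76,-126 \right)}}{H{\left(-241 \right)}} = \frac{1}{1880 \frac{2274 + 67 \left(-241\right)}{33 - 241}} = \frac{1}{1880 \frac{2274 - 16147}{-208}} = \frac{1}{1880 \left(\left(- \frac{1}{208}\right) \left(-13873\right)\right)} = \frac{1}{1880 \cdot \frac{13873}{208}} = \frac{1}{1880} \cdot \frac{208}{13873} = \frac{26}{3260155}$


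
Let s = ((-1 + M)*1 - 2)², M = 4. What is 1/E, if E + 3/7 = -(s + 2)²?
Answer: -7/66 ≈ -0.10606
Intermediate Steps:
s = 1 (s = ((-1 + 4)*1 - 2)² = (3*1 - 2)² = (3 - 2)² = 1² = 1)
E = -66/7 (E = -3/7 - (1 + 2)² = -3/7 - 1*3² = -3/7 - 1*9 = -3/7 - 9 = -66/7 ≈ -9.4286)
1/E = 1/(-66/7) = -7/66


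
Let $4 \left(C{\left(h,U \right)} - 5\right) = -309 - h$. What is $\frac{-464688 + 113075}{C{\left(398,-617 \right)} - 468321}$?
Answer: $\frac{1406452}{1873971} \approx 0.75052$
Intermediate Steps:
$C{\left(h,U \right)} = - \frac{289}{4} - \frac{h}{4}$ ($C{\left(h,U \right)} = 5 + \frac{-309 - h}{4} = 5 - \left(\frac{309}{4} + \frac{h}{4}\right) = - \frac{289}{4} - \frac{h}{4}$)
$\frac{-464688 + 113075}{C{\left(398,-617 \right)} - 468321} = \frac{-464688 + 113075}{\left(- \frac{289}{4} - \frac{199}{2}\right) - 468321} = - \frac{351613}{\left(- \frac{289}{4} - \frac{199}{2}\right) - 468321} = - \frac{351613}{- \frac{687}{4} - 468321} = - \frac{351613}{- \frac{1873971}{4}} = \left(-351613\right) \left(- \frac{4}{1873971}\right) = \frac{1406452}{1873971}$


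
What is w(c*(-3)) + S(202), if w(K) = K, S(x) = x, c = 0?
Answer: 202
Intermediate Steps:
w(c*(-3)) + S(202) = 0*(-3) + 202 = 0 + 202 = 202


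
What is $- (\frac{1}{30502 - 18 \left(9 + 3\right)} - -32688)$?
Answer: $- \frac{989988769}{30286} \approx -32688.0$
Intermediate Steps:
$- (\frac{1}{30502 - 18 \left(9 + 3\right)} - -32688) = - (\frac{1}{30502 - 216} + 32688) = - (\frac{1}{30286} + 32688) = \left(-1\right) \frac{989988769}{30286} = - \frac{989988769}{30286}$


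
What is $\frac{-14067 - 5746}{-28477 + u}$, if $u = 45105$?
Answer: $- \frac{19813}{16628} \approx -1.1915$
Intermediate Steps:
$\frac{-14067 - 5746}{-28477 + u} = \frac{-14067 - 5746}{-28477 + 45105} = - \frac{19813}{16628}$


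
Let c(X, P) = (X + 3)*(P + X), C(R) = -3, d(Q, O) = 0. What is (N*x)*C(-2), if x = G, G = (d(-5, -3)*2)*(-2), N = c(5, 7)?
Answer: 0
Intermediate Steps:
c(X, P) = (3 + X)*(P + X)
N = 96 (N = 5² + 3*7 + 3*5 + 7*5 = 25 + 21 + 15 + 35 = 96)
G = 0 (G = (0*2)*(-2) = 0*(-2) = 0)
x = 0
(N*x)*C(-2) = (96*0)*(-3) = 0*(-3) = 0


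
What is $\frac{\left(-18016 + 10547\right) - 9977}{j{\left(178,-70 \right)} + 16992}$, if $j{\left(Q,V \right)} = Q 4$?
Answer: $- \frac{8723}{8852} \approx -0.98543$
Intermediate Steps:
$j{\left(Q,V \right)} = 4 Q$
$\frac{\left(-18016 + 10547\right) - 9977}{j{\left(178,-70 \right)} + 16992} = \frac{\left(-18016 + 10547\right) - 9977}{4 \cdot 178 + 16992} = \frac{-7469 - 9977}{712 + 16992} = - \frac{17446}{17704} = \left(-17446\right) \frac{1}{17704} = - \frac{8723}{8852}$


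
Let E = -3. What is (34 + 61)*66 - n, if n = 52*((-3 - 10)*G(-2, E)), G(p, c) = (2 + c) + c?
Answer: 3566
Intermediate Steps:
G(p, c) = 2 + 2*c
n = 2704 (n = 52*((-3 - 10)*(2 + 2*(-3))) = 52*(-13*(2 - 6)) = 52*(-13*(-4)) = 52*52 = 2704)
(34 + 61)*66 - n = (34 + 61)*66 - 1*2704 = 95*66 - 2704 = 6270 - 2704 = 3566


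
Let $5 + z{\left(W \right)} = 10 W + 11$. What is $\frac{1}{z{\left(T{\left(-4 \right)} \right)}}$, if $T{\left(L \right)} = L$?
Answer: $- \frac{1}{34} \approx -0.029412$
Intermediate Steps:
$z{\left(W \right)} = 6 + 10 W$ ($z{\left(W \right)} = -5 + \left(10 W + 11\right) = -5 + \left(11 + 10 W\right) = 6 + 10 W$)
$\frac{1}{z{\left(T{\left(-4 \right)} \right)}} = \frac{1}{6 + 10 \left(-4\right)} = \frac{1}{6 - 40} = \frac{1}{-34} = - \frac{1}{34}$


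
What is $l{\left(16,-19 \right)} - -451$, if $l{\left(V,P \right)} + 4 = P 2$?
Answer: $409$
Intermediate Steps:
$l{\left(V,P \right)} = -4 + 2 P$ ($l{\left(V,P \right)} = -4 + P 2 = -4 + 2 P$)
$l{\left(16,-19 \right)} - -451 = \left(-4 + 2 \left(-19\right)\right) - -451 = \left(-4 - 38\right) + 451 = -42 + 451 = 409$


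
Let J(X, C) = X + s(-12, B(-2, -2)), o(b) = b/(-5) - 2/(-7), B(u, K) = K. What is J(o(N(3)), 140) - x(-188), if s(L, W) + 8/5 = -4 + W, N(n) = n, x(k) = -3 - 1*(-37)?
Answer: -1467/35 ≈ -41.914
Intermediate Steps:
x(k) = 34 (x(k) = -3 + 37 = 34)
s(L, W) = -28/5 + W (s(L, W) = -8/5 + (-4 + W) = -28/5 + W)
o(b) = 2/7 - b/5 (o(b) = b*(-⅕) - 2*(-⅐) = -b/5 + 2/7 = 2/7 - b/5)
J(X, C) = -38/5 + X (J(X, C) = X + (-28/5 - 2) = X - 38/5 = -38/5 + X)
J(o(N(3)), 140) - x(-188) = (-38/5 + (2/7 - ⅕*3)) - 1*34 = (-38/5 + (2/7 - ⅗)) - 34 = (-38/5 - 11/35) - 34 = -277/35 - 34 = -1467/35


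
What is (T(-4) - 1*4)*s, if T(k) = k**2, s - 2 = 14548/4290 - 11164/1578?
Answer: -3799192/188045 ≈ -20.204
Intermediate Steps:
s = -949798/564135 (s = 2 + (14548/4290 - 11164/1578) = 2 + (14548*(1/4290) - 11164*1/1578) = 2 + (7274/2145 - 5582/789) = 2 - 2078068/564135 = -949798/564135 ≈ -1.6836)
(T(-4) - 1*4)*s = ((-4)**2 - 1*4)*(-949798/564135) = (16 - 4)*(-949798/564135) = 12*(-949798/564135) = -3799192/188045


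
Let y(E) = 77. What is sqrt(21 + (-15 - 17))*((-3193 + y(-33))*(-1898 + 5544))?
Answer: -11360936*I*sqrt(11) ≈ -3.768e+7*I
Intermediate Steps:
sqrt(21 + (-15 - 17))*((-3193 + y(-33))*(-1898 + 5544)) = sqrt(21 + (-15 - 17))*((-3193 + 77)*(-1898 + 5544)) = sqrt(21 - 32)*(-3116*3646) = sqrt(-11)*(-11360936) = (I*sqrt(11))*(-11360936) = -11360936*I*sqrt(11)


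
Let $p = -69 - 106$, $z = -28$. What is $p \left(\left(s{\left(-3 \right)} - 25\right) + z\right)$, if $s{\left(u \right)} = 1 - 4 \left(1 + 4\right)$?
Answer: $12600$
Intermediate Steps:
$s{\left(u \right)} = -19$ ($s{\left(u \right)} = 1 - 4 \cdot 5 = 1 - 20 = -19$)
$p = -175$ ($p = -69 - 106 = -175$)
$p \left(\left(s{\left(-3 \right)} - 25\right) + z\right) = - 175 \left(\left(-19 - 25\right) - 28\right) = - 175 \left(-44 - 28\right) = \left(-175\right) \left(-72\right) = 12600$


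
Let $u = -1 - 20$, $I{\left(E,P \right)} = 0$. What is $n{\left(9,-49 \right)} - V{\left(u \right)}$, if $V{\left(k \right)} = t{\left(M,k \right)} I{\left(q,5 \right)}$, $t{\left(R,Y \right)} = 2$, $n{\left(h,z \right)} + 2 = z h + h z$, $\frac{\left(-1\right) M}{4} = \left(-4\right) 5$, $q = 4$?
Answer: $-884$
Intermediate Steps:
$M = 80$ ($M = - 4 \left(\left(-4\right) 5\right) = \left(-4\right) \left(-20\right) = 80$)
$n{\left(h,z \right)} = -2 + 2 h z$ ($n{\left(h,z \right)} = -2 + \left(z h + h z\right) = -2 + \left(h z + h z\right) = -2 + 2 h z$)
$u = -21$ ($u = -1 - 20 = -21$)
$V{\left(k \right)} = 0$ ($V{\left(k \right)} = 2 \cdot 0 = 0$)
$n{\left(9,-49 \right)} - V{\left(u \right)} = \left(-2 + 2 \cdot 9 \left(-49\right)\right) - 0 = \left(-2 - 882\right) + 0 = -884 + 0 = -884$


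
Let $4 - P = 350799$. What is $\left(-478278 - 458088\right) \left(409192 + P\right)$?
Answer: $-54680965302$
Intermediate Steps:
$P = -350795$ ($P = 4 - 350799 = -350795$)
$\left(-478278 - 458088\right) \left(409192 + P\right) = \left(-478278 - 458088\right) \left(409192 - 350795\right) = \left(-936366\right) 58397 = -54680965302$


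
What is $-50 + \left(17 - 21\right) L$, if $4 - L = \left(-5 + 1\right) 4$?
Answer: $-130$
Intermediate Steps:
$L = 20$ ($L = 4 - \left(-5 + 1\right) 4 = 4 - \left(-4\right) 4 = 4 - -16 = 4 + 16 = 20$)
$-50 + \left(17 - 21\right) L = -50 + \left(17 - 21\right) 20 = -50 - 80 = -130$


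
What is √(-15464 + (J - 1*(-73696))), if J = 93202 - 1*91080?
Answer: 3*√6706 ≈ 245.67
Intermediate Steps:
J = 2122 (J = 93202 - 91080 = 2122)
√(-15464 + (J - 1*(-73696))) = √(-15464 + (2122 - 1*(-73696))) = √(-15464 + (2122 + 73696)) = √(-15464 + 75818) = √60354 = 3*√6706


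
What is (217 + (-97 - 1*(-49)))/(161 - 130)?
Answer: 169/31 ≈ 5.4516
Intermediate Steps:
(217 + (-97 - 1*(-49)))/(161 - 130) = (217 + (-97 + 49))/31 = (217 - 48)*(1/31) = 169*(1/31) = 169/31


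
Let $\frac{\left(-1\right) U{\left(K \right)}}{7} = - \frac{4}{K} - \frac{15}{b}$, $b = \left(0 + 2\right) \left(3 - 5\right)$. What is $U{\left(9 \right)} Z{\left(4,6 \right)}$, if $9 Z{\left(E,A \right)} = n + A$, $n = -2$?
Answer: $- \frac{833}{81} \approx -10.284$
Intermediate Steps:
$b = -4$ ($b = 2 \left(-2\right) = -4$)
$Z{\left(E,A \right)} = - \frac{2}{9} + \frac{A}{9}$ ($Z{\left(E,A \right)} = \frac{-2 + A}{9} = - \frac{2}{9} + \frac{A}{9}$)
$U{\left(K \right)} = - \frac{105}{4} + \frac{28}{K}$ ($U{\left(K \right)} = - 7 \left(- \frac{4}{K} - \frac{15}{-4}\right) = - 7 \left(- \frac{4}{K} - - \frac{15}{4}\right) = - 7 \left(- \frac{4}{K} + \frac{15}{4}\right) = - 7 \left(\frac{15}{4} - \frac{4}{K}\right) = - \frac{105}{4} + \frac{28}{K}$)
$U{\left(9 \right)} Z{\left(4,6 \right)} = \left(- \frac{105}{4} + \frac{28}{9}\right) \left(- \frac{2}{9} + \frac{1}{9} \cdot 6\right) = \left(- \frac{105}{4} + 28 \cdot \frac{1}{9}\right) \left(- \frac{2}{9} + \frac{2}{3}\right) = \left(- \frac{105}{4} + \frac{28}{9}\right) \frac{4}{9} = \left(- \frac{833}{36}\right) \frac{4}{9} = - \frac{833}{81}$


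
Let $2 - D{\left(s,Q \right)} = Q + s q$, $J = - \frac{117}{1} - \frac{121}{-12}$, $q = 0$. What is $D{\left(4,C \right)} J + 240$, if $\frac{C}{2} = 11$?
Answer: $\frac{7135}{3} \approx 2378.3$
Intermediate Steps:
$C = 22$ ($C = 2 \cdot 11 = 22$)
$J = - \frac{1283}{12}$ ($J = \left(-117\right) 1 - - \frac{121}{12} = -117 + \frac{121}{12} = - \frac{1283}{12} \approx -106.92$)
$D{\left(s,Q \right)} = 2 - Q$ ($D{\left(s,Q \right)} = 2 - \left(Q + s 0\right) = 2 - \left(Q + 0\right) = 2 - Q$)
$D{\left(4,C \right)} J + 240 = \left(2 - 22\right) \left(- \frac{1283}{12}\right) + 240 = \left(-20\right) \left(- \frac{1283}{12}\right) + 240 = \frac{6415}{3} + 240 = \frac{7135}{3}$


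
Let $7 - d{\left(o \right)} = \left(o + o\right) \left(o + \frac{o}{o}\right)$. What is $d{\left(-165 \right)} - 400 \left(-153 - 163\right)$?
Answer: $72287$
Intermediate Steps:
$d{\left(o \right)} = 7 - 2 o \left(1 + o\right)$ ($d{\left(o \right)} = 7 - \left(o + o\right) \left(o + \frac{o}{o}\right) = 7 - 2 o \left(o + 1\right) = 7 - 2 o \left(1 + o\right)$)
$d{\left(-165 \right)} - 400 \left(-153 - 163\right) = \left(7 - -330 - 2 \left(-165\right)^{2}\right) - 400 \left(-153 - 163\right) = \left(7 + 330 - 54450\right) - 400 \left(-153 - 163\right) = \left(7 + 330 - 54450\right) - -126400 = -54113 + 126400 = 72287$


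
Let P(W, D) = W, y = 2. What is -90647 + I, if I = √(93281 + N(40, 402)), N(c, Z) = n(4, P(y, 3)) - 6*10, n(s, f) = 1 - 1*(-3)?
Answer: -90647 + 5*√3729 ≈ -90342.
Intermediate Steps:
n(s, f) = 4 (n(s, f) = 1 + 3 = 4)
N(c, Z) = -56 (N(c, Z) = 4 - 6*10 = 4 - 60 = -56)
I = 5*√3729 (I = √(93281 - 56) = √93225 = 5*√3729 ≈ 305.33)
-90647 + I = -90647 + 5*√3729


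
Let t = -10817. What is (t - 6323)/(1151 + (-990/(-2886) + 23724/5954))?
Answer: -943976930/63629089 ≈ -14.836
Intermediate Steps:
(t - 6323)/(1151 + (-990/(-2886) + 23724/5954)) = (-10817 - 6323)/(1151 + (-990/(-2886) + 23724/5954)) = -17140/(1151 + (-990*(-1/2886) + 23724*(1/5954))) = -17140/(1151 + (165/481 + 11862/2977)) = -17140/(1151 + 476679/110149) = -17140/127258178/110149 = -17140*110149/127258178 = -943976930/63629089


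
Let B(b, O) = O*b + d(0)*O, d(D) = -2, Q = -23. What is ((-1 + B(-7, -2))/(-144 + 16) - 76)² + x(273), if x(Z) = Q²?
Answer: 103632161/16384 ≈ 6325.2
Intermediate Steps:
B(b, O) = -2*O + O*b (B(b, O) = O*b - 2*O = -2*O + O*b)
x(Z) = 529 (x(Z) = (-23)² = 529)
((-1 + B(-7, -2))/(-144 + 16) - 76)² + x(273) = ((-1 - 2*(-2 - 7))/(-144 + 16) - 76)² + 529 = ((-1 - 2*(-9))/(-128) - 76)² + 529 = ((-1 + 18)*(-1/128) - 76)² + 529 = (17*(-1/128) - 76)² + 529 = (-17/128 - 76)² + 529 = (-9745/128)² + 529 = 94965025/16384 + 529 = 103632161/16384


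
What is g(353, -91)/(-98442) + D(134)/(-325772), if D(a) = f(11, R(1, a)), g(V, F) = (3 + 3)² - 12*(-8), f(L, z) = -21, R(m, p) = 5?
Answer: -6822437/5344941204 ≈ -0.0012764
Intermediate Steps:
g(V, F) = 132 (g(V, F) = 6² + 96 = 36 + 96 = 132)
D(a) = -21
g(353, -91)/(-98442) + D(134)/(-325772) = 132/(-98442) - 21/(-325772) = 132*(-1/98442) - 21*(-1/325772) = -22/16407 + 21/325772 = -6822437/5344941204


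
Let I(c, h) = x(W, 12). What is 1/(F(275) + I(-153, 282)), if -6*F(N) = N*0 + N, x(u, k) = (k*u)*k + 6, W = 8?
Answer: 6/6673 ≈ 0.00089915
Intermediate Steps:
x(u, k) = 6 + u*k² (x(u, k) = u*k² + 6 = 6 + u*k²)
F(N) = -N/6 (F(N) = -(N*0 + N)/6 = -(0 + N)/6 = -N/6)
I(c, h) = 1158 (I(c, h) = 6 + 8*12² = 6 + 8*144 = 6 + 1152 = 1158)
1/(F(275) + I(-153, 282)) = 1/(-⅙*275 + 1158) = 1/(-275/6 + 1158) = 1/(6673/6) = 6/6673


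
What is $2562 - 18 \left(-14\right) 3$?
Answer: $3318$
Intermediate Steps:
$2562 - 18 \left(-14\right) 3 = 2562 - \left(-252\right) 3 = 2562 - -756 = 2562 + 756 = 3318$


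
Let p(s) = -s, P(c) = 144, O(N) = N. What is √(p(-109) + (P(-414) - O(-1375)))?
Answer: 2*√407 ≈ 40.349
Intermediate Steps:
√(p(-109) + (P(-414) - O(-1375))) = √(-1*(-109) + (144 - 1*(-1375))) = √(109 + (144 + 1375)) = √(109 + 1519) = √1628 = 2*√407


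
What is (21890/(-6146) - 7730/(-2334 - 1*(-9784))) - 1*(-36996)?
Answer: 84687558006/2289385 ≈ 36991.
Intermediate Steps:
(21890/(-6146) - 7730/(-2334 - 1*(-9784))) - 1*(-36996) = (21890*(-1/6146) - 7730/(-2334 + 9784)) + 36996 = (-10945/3073 - 7730/7450) + 36996 = (-10945/3073 - 7730*1/7450) + 36996 = (-10945/3073 - 773/745) + 36996 = -10529454/2289385 + 36996 = 84687558006/2289385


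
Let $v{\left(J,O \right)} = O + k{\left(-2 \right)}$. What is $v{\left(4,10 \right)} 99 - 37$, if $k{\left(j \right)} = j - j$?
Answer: $953$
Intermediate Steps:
$k{\left(j \right)} = 0$
$v{\left(J,O \right)} = O$ ($v{\left(J,O \right)} = O + 0 = O$)
$v{\left(4,10 \right)} 99 - 37 = 10 \cdot 99 - 37 = 990 - 37 = 953$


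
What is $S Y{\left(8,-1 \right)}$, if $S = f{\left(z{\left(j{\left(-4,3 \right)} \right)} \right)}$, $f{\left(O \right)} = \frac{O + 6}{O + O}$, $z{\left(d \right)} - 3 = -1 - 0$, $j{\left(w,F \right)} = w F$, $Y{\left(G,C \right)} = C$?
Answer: $-2$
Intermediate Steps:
$j{\left(w,F \right)} = F w$
$z{\left(d \right)} = 2$ ($z{\left(d \right)} = 3 - 1 = 2$)
$f{\left(O \right)} = \frac{6 + O}{2 O}$
$S = 2$ ($S = \frac{6 + 2}{2 \cdot 2} = \frac{1}{2} \cdot \frac{1}{2} \cdot 8 = 2$)
$S Y{\left(8,-1 \right)} = 2 \left(-1\right) = -2$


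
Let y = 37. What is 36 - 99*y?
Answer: -3627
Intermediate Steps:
36 - 99*y = 36 - 99*37 = 36 - 3663 = -3627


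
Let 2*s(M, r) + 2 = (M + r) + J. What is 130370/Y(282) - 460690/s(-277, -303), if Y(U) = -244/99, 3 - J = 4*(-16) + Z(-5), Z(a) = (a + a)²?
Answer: -771276073/15006 ≈ -51398.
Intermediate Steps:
Z(a) = 4*a² (Z(a) = (2*a)² = 4*a²)
J = -33 (J = 3 - (4*(-16) + 4*(-5)²) = 3 - (-64 + 4*25) = 3 - (-64 + 100) = 3 - 1*36 = 3 - 36 = -33)
Y(U) = -244/99 (Y(U) = -244*1/99 = -244/99)
s(M, r) = -35/2 + M/2 + r/2 (s(M, r) = -1 + ((M + r) - 33)/2 = -1 + (-33 + M + r)/2 = -1 + (-33/2 + M/2 + r/2) = -35/2 + M/2 + r/2)
130370/Y(282) - 460690/s(-277, -303) = 130370/(-244/99) - 460690/(-35/2 + (½)*(-277) + (½)*(-303)) = 130370*(-99/244) - 460690/(-35/2 - 277/2 - 303/2) = -6453315/122 - 460690/(-615/2) = -6453315/122 - 460690*(-2/615) = -6453315/122 + 184276/123 = -771276073/15006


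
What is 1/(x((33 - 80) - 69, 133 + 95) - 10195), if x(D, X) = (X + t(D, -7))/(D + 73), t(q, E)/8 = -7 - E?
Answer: -43/438613 ≈ -9.8036e-5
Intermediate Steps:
t(q, E) = -56 - 8*E (t(q, E) = 8*(-7 - E) = -56 - 8*E)
x(D, X) = X/(73 + D) (x(D, X) = (X + (-56 - 8*(-7)))/(D + 73) = (X + (-56 + 56))/(73 + D) = (X + 0)/(73 + D) = X/(73 + D))
1/(x((33 - 80) - 69, 133 + 95) - 10195) = 1/((133 + 95)/(73 + ((33 - 80) - 69)) - 10195) = 1/(228/(73 + (-47 - 69)) - 10195) = 1/(228/(73 - 116) - 10195) = 1/(228/(-43) - 10195) = 1/(228*(-1/43) - 10195) = 1/(-228/43 - 10195) = 1/(-438613/43) = -43/438613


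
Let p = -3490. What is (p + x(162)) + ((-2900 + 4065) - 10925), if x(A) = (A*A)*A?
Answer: 4238278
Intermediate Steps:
x(A) = A³ (x(A) = A²*A = A³)
(p + x(162)) + ((-2900 + 4065) - 10925) = (-3490 + 162³) + ((-2900 + 4065) - 10925) = (-3490 + 4251528) + (1165 - 10925) = 4248038 - 9760 = 4238278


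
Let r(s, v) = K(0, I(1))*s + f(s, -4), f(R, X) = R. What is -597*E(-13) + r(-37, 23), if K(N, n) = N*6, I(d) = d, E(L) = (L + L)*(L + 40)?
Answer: 419057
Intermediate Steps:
E(L) = 2*L*(40 + L) (E(L) = (2*L)*(40 + L) = 2*L*(40 + L))
K(N, n) = 6*N
r(s, v) = s (r(s, v) = (6*0)*s + s = 0*s + s = 0 + s = s)
-597*E(-13) + r(-37, 23) = -1194*(-13)*(40 - 13) - 37 = -1194*(-13)*27 - 37 = -597*(-702) - 37 = 419094 - 37 = 419057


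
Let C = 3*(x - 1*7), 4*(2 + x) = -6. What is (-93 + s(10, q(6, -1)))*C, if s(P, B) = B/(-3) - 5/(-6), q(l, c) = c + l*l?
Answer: 13083/4 ≈ 3270.8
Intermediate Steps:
x = -7/2 (x = -2 + (¼)*(-6) = -2 - 3/2 = -7/2 ≈ -3.5000)
q(l, c) = c + l²
C = -63/2 (C = 3*(-7/2 - 1*7) = 3*(-7/2 - 7) = 3*(-21/2) = -63/2 ≈ -31.500)
s(P, B) = ⅚ - B/3 (s(P, B) = B*(-⅓) - 5*(-⅙) = -B/3 + ⅚ = ⅚ - B/3)
(-93 + s(10, q(6, -1)))*C = (-93 + (⅚ - (-1 + 6²)/3))*(-63/2) = (-93 + (⅚ - (-1 + 36)/3))*(-63/2) = (-93 + (⅚ - ⅓*35))*(-63/2) = (-93 + (⅚ - 35/3))*(-63/2) = (-93 - 65/6)*(-63/2) = -623/6*(-63/2) = 13083/4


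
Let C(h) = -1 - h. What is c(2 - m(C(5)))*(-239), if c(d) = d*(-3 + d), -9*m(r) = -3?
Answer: 4780/9 ≈ 531.11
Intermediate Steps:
m(r) = ⅓ (m(r) = -⅑*(-3) = ⅓)
c(2 - m(C(5)))*(-239) = ((2 - 1*⅓)*(-3 + (2 - 1*⅓)))*(-239) = ((2 - ⅓)*(-3 + (2 - ⅓)))*(-239) = (5*(-3 + 5/3)/3)*(-239) = ((5/3)*(-4/3))*(-239) = -20/9*(-239) = 4780/9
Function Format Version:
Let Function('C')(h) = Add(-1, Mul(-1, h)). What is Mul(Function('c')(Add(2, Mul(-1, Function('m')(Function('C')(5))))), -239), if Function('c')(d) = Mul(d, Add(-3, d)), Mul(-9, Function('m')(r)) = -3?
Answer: Rational(4780, 9) ≈ 531.11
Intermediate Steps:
Function('m')(r) = Rational(1, 3) (Function('m')(r) = Mul(Rational(-1, 9), -3) = Rational(1, 3))
Mul(Function('c')(Add(2, Mul(-1, Function('m')(Function('C')(5))))), -239) = Mul(Mul(Add(2, Mul(-1, Rational(1, 3))), Add(-3, Add(2, Mul(-1, Rational(1, 3))))), -239) = Mul(Mul(Add(2, Rational(-1, 3)), Add(-3, Add(2, Rational(-1, 3)))), -239) = Mul(Mul(Rational(5, 3), Add(-3, Rational(5, 3))), -239) = Mul(Mul(Rational(5, 3), Rational(-4, 3)), -239) = Mul(Rational(-20, 9), -239) = Rational(4780, 9)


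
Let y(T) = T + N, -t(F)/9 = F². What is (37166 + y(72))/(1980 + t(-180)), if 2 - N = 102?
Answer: -18569/144810 ≈ -0.12823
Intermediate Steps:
N = -100 (N = 2 - 1*102 = 2 - 102 = -100)
t(F) = -9*F²
y(T) = -100 + T (y(T) = T - 100 = -100 + T)
(37166 + y(72))/(1980 + t(-180)) = (37166 + (-100 + 72))/(1980 - 9*(-180)²) = (37166 - 28)/(1980 - 9*32400) = 37138/(1980 - 291600) = 37138/(-289620) = 37138*(-1/289620) = -18569/144810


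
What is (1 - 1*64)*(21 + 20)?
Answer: -2583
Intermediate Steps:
(1 - 1*64)*(21 + 20) = (1 - 64)*41 = -63*41 = -2583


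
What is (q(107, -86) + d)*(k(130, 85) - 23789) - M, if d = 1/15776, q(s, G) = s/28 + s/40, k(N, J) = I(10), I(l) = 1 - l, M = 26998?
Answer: -50136546437/276080 ≈ -1.8160e+5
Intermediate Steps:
k(N, J) = -9 (k(N, J) = 1 - 1*10 = 1 - 10 = -9)
q(s, G) = 17*s/280 (q(s, G) = s*(1/28) + s*(1/40) = s/28 + s/40 = 17*s/280)
d = 1/15776 ≈ 6.3387e-5
(q(107, -86) + d)*(k(130, 85) - 23789) - M = ((17/280)*107 + 1/15776)*(-9 - 23789) - 1*26998 = (1819/280 + 1/15776)*(-23798) - 26998 = (3587103/552160)*(-23798) - 26998 = -42682938597/276080 - 26998 = -50136546437/276080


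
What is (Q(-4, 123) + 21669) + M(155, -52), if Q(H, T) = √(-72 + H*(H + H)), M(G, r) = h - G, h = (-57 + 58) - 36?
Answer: 21479 + 2*I*√10 ≈ 21479.0 + 6.3246*I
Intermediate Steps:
h = -35 (h = 1 - 36 = -35)
M(G, r) = -35 - G
Q(H, T) = √(-72 + 2*H²) (Q(H, T) = √(-72 + H*(2*H)) = √(-72 + 2*H²))
(Q(-4, 123) + 21669) + M(155, -52) = (√(-72 + 2*(-4)²) + 21669) + (-35 - 1*155) = (√(-72 + 2*16) + 21669) + (-35 - 155) = (√(-72 + 32) + 21669) - 190 = (√(-40) + 21669) - 190 = (2*I*√10 + 21669) - 190 = (21669 + 2*I*√10) - 190 = 21479 + 2*I*√10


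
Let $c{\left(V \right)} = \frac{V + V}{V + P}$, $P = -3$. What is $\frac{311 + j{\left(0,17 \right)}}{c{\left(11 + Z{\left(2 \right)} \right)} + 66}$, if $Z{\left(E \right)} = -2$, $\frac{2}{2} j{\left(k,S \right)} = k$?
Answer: $\frac{311}{69} \approx 4.5072$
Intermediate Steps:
$j{\left(k,S \right)} = k$
$c{\left(V \right)} = \frac{2 V}{-3 + V}$ ($c{\left(V \right)} = \frac{V + V}{V - 3} = \frac{2 V}{-3 + V}$)
$\frac{311 + j{\left(0,17 \right)}}{c{\left(11 + Z{\left(2 \right)} \right)} + 66} = \frac{311 + 0}{\frac{2 \left(11 - 2\right)}{-3 + \left(11 - 2\right)} + 66} = \frac{311}{2 \cdot 9 \frac{1}{-3 + 9} + 66} = \frac{311}{2 \cdot 9 \cdot \frac{1}{6} + 66} = \frac{311}{3 + 66} = \frac{311}{69}$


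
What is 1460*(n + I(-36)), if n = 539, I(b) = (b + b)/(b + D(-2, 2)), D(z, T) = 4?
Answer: 790225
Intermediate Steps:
I(b) = 2*b/(4 + b) (I(b) = (b + b)/(b + 4) = (2*b)/(4 + b) = 2*b/(4 + b))
1460*(n + I(-36)) = 1460*(539 + 2*(-36)/(4 - 36)) = 1460*(539 + 2*(-36)/(-32)) = 1460*(539 + 2*(-36)*(-1/32)) = 1460*(539 + 9/4) = 1460*(2165/4) = 790225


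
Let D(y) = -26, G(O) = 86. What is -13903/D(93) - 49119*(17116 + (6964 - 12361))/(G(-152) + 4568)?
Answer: -286568462/2327 ≈ -1.2315e+5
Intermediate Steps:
-13903/D(93) - 49119*(17116 + (6964 - 12361))/(G(-152) + 4568) = -13903/(-26) - 49119*(17116 + (6964 - 12361))/(86 + 4568) = -13903*(-1/26) - 49119/(4654/(17116 - 5397)) = 13903/26 - 49119/(4654/11719) = 13903/26 - 49119/(4654*(1/11719)) = 13903/26 - 49119/4654/11719 = 13903/26 - 49119*11719/4654 = 13903/26 - 575625561/4654 = -286568462/2327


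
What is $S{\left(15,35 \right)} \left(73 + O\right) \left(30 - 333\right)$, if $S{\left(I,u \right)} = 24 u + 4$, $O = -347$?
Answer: $70070568$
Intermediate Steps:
$S{\left(I,u \right)} = 4 + 24 u$
$S{\left(15,35 \right)} \left(73 + O\right) \left(30 - 333\right) = \left(4 + 24 \cdot 35\right) \left(73 - 347\right) \left(30 - 333\right) = \left(4 + 840\right) \left(\left(-274\right) \left(-303\right)\right) = 844 \cdot 83022 = 70070568$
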